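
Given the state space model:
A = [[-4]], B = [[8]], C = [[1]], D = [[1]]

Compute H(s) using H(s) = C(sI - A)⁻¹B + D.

(sI - A)⁻¹ = 1/(s + 4). H(s) = 1×8/(s + 4) + 1 = (s + 12)/(s + 4).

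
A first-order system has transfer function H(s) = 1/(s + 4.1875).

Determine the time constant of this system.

For H(s) = 1/(s + 1/τ), the pole is at -1/τ = -4.1875, so τ = 1/4.1875 = 0.2388 s.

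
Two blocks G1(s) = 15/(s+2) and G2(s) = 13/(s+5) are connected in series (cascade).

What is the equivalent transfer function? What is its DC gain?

Series: multiply transfer functions. G_eq = 15/(s+2) × 13/(s+5) = 195/((s+2)(s+5)). DC gain = 195/(2×5) = 19.5.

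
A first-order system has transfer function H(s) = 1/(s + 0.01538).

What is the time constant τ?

For H(s) = 1/(s + 1/τ), the pole is at -1/τ = -0.01538, so τ = 1/0.01538 = 65.02 s.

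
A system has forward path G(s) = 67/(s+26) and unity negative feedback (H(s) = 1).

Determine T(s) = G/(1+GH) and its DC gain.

T(s) = G/(1+GH) = [67/(s+26)] / [1 + 67/(s+26)] = 67/(s+26+67) = 67/(s+93). DC gain = 67/93 = 0.7204.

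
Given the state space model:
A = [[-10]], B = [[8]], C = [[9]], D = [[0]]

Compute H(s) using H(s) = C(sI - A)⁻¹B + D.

(sI - A)⁻¹ = 1/(s + 10). H(s) = 9 × 8/(s + 10) + 0 = 72/(s + 10).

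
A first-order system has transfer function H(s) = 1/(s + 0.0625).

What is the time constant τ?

For H(s) = 1/(s + 1/τ), the pole is at -1/τ = -0.0625, so τ = 1/0.0625 = 16 s.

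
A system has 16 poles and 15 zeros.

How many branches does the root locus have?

Root locus has n branches where n = number of poles = 16.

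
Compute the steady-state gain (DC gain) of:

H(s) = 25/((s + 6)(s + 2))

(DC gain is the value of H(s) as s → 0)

DC gain = H(0) = 25/(6 × 2) = 25/12 = 2.0833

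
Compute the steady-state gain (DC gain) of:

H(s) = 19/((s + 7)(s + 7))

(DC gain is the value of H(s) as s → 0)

DC gain = H(0) = 19/(7 × 7) = 19/49 = 0.3878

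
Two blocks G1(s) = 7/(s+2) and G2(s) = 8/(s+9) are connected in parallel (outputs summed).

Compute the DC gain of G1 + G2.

Parallel: G_eq = G1 + G2. DC gain = G1(0) + G2(0) = 7/2 + 8/9 = 3.5 + 0.8889 = 4.3889.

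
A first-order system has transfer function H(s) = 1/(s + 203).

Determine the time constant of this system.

For H(s) = 1/(s + 1/τ), the pole is at -1/τ = -203, so τ = 1/203 = 0.0049 s.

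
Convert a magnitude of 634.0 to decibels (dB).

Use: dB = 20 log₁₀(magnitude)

dB = 20 log₁₀(634.0) = 56.0 dB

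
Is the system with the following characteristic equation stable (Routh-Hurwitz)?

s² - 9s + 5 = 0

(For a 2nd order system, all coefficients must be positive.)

Coefficients: 1, -9, 5. b=-9 not positive, so system is unstable.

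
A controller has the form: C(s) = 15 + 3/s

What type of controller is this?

This is a Proportional-Integral (PI) controller.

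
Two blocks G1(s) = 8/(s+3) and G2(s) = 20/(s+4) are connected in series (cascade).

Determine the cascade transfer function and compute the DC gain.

Series: multiply transfer functions. G_eq = 8/(s+3) × 20/(s+4) = 160/((s+3)(s+4)). DC gain = 160/(3×4) = 13.3333.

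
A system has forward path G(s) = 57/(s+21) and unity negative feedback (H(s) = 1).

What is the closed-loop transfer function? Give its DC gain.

T(s) = G/(1+GH) = [57/(s+21)] / [1 + 57/(s+21)] = 57/(s+21+57) = 57/(s+78). DC gain = 57/78 = 0.7308.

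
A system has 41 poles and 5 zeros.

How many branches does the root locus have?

Root locus has n branches where n = number of poles = 41.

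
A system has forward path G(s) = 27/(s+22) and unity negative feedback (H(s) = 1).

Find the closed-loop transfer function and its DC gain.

T(s) = G/(1+GH) = [27/(s+22)] / [1 + 27/(s+22)] = 27/(s+22+27) = 27/(s+49). DC gain = 27/49 = 0.5510.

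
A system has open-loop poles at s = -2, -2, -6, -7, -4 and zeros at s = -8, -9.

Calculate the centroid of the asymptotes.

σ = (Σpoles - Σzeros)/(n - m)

σ = (Σpoles - Σzeros)/(n - m) = (-21 - (-17))/(5 - 2) = -4/3 = -1.33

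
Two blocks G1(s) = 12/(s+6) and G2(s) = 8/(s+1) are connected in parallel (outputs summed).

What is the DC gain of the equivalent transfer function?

Parallel: G_eq = G1 + G2. DC gain = G1(0) + G2(0) = 12/6 + 8/1 = 2 + 8 = 10.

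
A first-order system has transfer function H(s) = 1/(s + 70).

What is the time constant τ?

For H(s) = 1/(s + 1/τ), the pole is at -1/τ = -70, so τ = 1/70 = 0.0143 s.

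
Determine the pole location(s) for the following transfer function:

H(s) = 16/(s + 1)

Pole is where denominator = 0: s + 1 = 0, so s = -1.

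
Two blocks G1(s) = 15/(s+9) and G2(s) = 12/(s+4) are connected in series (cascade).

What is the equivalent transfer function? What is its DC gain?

Series: multiply transfer functions. G_eq = 15/(s+9) × 12/(s+4) = 180/((s+9)(s+4)). DC gain = 180/(9×4) = 5.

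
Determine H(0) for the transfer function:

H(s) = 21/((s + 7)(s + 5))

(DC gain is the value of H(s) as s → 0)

DC gain = H(0) = 21/(7 × 5) = 21/35 = 0.6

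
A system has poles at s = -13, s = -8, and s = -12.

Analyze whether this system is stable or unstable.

All poles are in the left half-plane. System is stable.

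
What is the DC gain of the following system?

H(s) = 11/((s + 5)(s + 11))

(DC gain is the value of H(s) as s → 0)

DC gain = H(0) = 11/(5 × 11) = 11/55 = 0.2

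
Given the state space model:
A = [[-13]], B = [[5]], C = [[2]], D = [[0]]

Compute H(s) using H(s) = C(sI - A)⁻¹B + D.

(sI - A)⁻¹ = 1/(s + 13). H(s) = 2 × 5/(s + 13) + 0 = 10/(s + 13).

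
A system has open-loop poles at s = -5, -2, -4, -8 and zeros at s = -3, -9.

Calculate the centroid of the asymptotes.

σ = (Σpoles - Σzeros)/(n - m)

σ = (Σpoles - Σzeros)/(n - m) = (-19 - (-12))/(4 - 2) = -7/2 = -3.5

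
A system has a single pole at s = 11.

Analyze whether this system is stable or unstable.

Pole at s = 11 is in the right half-plane. Unstable.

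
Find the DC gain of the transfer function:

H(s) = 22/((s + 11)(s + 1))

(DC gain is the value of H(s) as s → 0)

DC gain = H(0) = 22/(11 × 1) = 22/11 = 2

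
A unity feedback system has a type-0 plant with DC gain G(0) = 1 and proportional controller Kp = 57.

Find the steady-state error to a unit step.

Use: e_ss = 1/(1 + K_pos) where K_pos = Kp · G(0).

K_pos = Kp · G(0) = 57 × 1 = 57. e_ss = 1/(1 + 57) = 0.0172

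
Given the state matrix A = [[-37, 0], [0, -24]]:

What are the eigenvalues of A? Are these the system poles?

For diagonal matrix, eigenvalues are diagonal entries: λ₁ = -37, λ₂ = -24. Eigenvalues of A = system poles.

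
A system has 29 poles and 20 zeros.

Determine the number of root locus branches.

Root locus has n branches where n = number of poles = 29.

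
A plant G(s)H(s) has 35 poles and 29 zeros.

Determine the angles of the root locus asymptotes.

n - m = 35 - 29 = 6. Angles: θk = (2k + 1)·180°/6 = 30°, 90°, 150°, 210°, 270°, 330°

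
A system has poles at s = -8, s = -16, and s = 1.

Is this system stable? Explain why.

Pole(s) at s = 1 are not in the left half-plane. System is unstable.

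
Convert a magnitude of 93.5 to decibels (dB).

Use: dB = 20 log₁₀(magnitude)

dB = 20 log₁₀(93.5) = 39.4 dB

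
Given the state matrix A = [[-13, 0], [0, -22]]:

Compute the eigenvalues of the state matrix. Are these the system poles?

For diagonal matrix, eigenvalues are diagonal entries: λ₁ = -13, λ₂ = -22. Eigenvalues of A = system poles.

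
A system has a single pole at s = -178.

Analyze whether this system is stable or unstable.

Pole at s = -178 is in the left half-plane. Stable.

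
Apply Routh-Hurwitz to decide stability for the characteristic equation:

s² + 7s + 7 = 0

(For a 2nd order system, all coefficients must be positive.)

Coefficients: 1, 7, 7. All positive, so system is stable.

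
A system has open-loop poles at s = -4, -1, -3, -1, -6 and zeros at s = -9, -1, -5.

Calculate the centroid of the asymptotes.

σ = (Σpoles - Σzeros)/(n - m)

σ = (Σpoles - Σzeros)/(n - m) = (-15 - (-15))/(5 - 3) = 0/2 = 0.0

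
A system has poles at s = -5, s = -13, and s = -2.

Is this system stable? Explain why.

All poles are in the left half-plane. System is stable.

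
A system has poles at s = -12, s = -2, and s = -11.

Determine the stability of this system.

All poles are in the left half-plane. System is stable.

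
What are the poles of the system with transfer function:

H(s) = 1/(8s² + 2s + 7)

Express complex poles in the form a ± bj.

Discriminant = 2² - 4×8×7 = 4 - 224 = -220 < 0, so the poles are a complex conjugate pair s = (-2 ± j√220)/(2×8). Real part = -2/(2×8) = -2/16 = -0.125; imaginary part = ±√220/(2×8) ≈ 0.9270. Poles: s = -0.125 ± 0.9270j.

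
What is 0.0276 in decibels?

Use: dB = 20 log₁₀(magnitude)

dB = 20 log₁₀(0.0276) = -31.2 dB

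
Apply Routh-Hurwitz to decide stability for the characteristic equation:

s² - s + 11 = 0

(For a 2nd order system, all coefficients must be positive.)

Coefficients: 1, -1, 11. b=-1 not positive, so system is unstable.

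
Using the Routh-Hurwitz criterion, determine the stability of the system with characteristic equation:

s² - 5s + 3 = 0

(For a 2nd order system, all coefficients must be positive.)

Coefficients: 1, -5, 3. b=-5 not positive, so system is unstable.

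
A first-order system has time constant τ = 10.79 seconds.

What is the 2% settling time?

For first-order system, 2% settling time ≈ 4τ = 4 × 10.79 = 43.16 s.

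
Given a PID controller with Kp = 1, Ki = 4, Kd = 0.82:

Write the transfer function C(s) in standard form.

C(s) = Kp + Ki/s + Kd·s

Substituting values: C(s) = 1 + 4/s + 0.82s = (0.82s² + s + 4)/s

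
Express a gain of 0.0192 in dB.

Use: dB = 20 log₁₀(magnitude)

dB = 20 log₁₀(0.0192) = -34.3 dB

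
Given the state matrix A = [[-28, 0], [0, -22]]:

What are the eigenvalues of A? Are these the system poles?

For diagonal matrix, eigenvalues are diagonal entries: λ₁ = -28, λ₂ = -22. Eigenvalues of A = system poles.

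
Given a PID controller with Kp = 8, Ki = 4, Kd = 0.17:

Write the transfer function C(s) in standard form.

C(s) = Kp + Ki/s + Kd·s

Substituting values: C(s) = 8 + 4/s + 0.17s = (0.17s² + 8s + 4)/s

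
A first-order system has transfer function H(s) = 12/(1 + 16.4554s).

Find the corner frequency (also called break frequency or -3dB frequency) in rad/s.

Corner frequency = 1/τ = 1/16.4554 = 0.061 rad/s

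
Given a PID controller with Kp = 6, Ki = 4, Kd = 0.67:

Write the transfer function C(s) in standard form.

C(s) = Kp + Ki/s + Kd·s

Substituting values: C(s) = 6 + 4/s + 0.67s = (0.67s² + 6s + 4)/s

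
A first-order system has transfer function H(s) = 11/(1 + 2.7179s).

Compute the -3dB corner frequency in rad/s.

Corner frequency = 1/τ = 1/2.7179 = 0.368 rad/s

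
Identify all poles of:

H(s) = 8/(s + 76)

Pole is where denominator = 0: s + 76 = 0, so s = -76.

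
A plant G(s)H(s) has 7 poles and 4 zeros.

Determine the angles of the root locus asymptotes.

n - m = 7 - 4 = 3. Angles: θk = (2k + 1)·180°/3 = 60°, 180°, 300°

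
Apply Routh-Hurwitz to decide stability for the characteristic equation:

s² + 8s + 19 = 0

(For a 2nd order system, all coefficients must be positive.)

Coefficients: 1, 8, 19. All positive, so system is stable.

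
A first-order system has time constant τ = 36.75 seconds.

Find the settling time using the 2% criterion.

For first-order system, 2% settling time ≈ 4τ = 4 × 36.75 = 147.0 s.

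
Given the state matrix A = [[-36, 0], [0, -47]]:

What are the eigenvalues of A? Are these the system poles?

For diagonal matrix, eigenvalues are diagonal entries: λ₁ = -36, λ₂ = -47. Eigenvalues of A = system poles.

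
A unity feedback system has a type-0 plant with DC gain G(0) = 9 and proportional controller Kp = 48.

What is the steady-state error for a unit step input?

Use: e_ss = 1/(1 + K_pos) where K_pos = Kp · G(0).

K_pos = Kp · G(0) = 48 × 9 = 432. e_ss = 1/(1 + 432) = 0.0023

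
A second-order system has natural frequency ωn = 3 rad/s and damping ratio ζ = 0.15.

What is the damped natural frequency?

ωd = ωn√(1 - ζ²) = 3√(1 - 0.15²) = 2.97 rad/s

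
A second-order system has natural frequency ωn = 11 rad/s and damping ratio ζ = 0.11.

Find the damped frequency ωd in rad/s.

ωd = ωn√(1 - ζ²) = 11√(1 - 0.11²) = 10.93 rad/s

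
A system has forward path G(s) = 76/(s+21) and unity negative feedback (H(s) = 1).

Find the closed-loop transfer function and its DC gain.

T(s) = G/(1+GH) = [76/(s+21)] / [1 + 76/(s+21)] = 76/(s+21+76) = 76/(s+97). DC gain = 76/97 = 0.7835.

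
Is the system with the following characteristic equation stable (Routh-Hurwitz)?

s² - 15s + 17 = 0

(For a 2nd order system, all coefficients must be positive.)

Coefficients: 1, -15, 17. b=-15 not positive, so system is unstable.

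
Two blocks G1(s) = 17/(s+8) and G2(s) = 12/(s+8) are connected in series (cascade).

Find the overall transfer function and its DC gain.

Series: multiply transfer functions. G_eq = 17/(s+8) × 12/(s+8) = 204/((s+8)(s+8)). DC gain = 204/(8×8) = 3.1875.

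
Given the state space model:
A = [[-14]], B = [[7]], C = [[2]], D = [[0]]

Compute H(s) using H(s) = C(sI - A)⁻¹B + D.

(sI - A)⁻¹ = 1/(s + 14). H(s) = 2 × 7/(s + 14) + 0 = 14/(s + 14).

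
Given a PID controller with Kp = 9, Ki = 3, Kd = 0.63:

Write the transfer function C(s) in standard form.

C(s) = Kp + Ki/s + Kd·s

Substituting values: C(s) = 9 + 3/s + 0.63s = (0.63s² + 9s + 3)/s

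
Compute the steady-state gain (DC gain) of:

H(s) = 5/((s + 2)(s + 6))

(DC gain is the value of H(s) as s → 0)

DC gain = H(0) = 5/(2 × 6) = 5/12 = 0.4167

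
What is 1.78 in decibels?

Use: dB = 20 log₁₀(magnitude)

dB = 20 log₁₀(1.78) = 5.0 dB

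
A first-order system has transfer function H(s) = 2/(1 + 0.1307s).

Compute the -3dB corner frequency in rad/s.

Corner frequency = 1/τ = 1/0.1307 = 7.651 rad/s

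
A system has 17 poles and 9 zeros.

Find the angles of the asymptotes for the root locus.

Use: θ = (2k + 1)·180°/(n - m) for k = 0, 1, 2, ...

n - m = 17 - 9 = 8. Angles: θk = (2k + 1)·180°/8 = 22.5°, 67.5°, 112.5°, 157.5°, 202.5°, 247.5°, 292.5°, 337.5°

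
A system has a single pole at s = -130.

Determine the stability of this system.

Pole at s = -130 is in the left half-plane. Stable.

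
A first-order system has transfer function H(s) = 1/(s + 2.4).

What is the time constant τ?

For H(s) = 1/(s + 1/τ), the pole is at -1/τ = -2.4, so τ = 1/2.4 = 0.4167 s.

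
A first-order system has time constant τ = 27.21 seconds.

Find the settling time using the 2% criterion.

For first-order system, 2% settling time ≈ 4τ = 4 × 27.21 = 108.84 s.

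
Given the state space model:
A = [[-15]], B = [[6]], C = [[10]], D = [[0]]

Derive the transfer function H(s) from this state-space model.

(sI - A)⁻¹ = 1/(s + 15). H(s) = 10 × 6/(s + 15) + 0 = 60/(s + 15).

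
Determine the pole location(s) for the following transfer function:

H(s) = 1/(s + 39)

Pole is where denominator = 0: s + 39 = 0, so s = -39.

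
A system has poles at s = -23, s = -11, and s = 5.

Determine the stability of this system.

Pole(s) at s = 5 are not in the left half-plane. System is unstable.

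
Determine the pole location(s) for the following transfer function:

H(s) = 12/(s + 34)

Pole is where denominator = 0: s + 34 = 0, so s = -34.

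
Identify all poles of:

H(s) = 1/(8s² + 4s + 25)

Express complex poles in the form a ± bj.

Discriminant = 4² - 4×8×25 = 16 - 800 = -784 < 0, so the poles are a complex conjugate pair s = (-4 ± j√784)/(2×8). Real part = -4/(2×8) = -4/16 = -0.25; imaginary part = ±√784/(2×8) = 28/16 = 1.75. Poles: s = -0.25 ± 1.75j.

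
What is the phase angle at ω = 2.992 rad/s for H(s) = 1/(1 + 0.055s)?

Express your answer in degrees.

Phase = -arctan(ωτ) = -arctan(2.992 × 0.055) = -9.3°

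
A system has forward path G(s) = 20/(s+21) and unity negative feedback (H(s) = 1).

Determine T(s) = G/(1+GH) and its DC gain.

T(s) = G/(1+GH) = [20/(s+21)] / [1 + 20/(s+21)] = 20/(s+21+20) = 20/(s+41). DC gain = 20/41 = 0.4878.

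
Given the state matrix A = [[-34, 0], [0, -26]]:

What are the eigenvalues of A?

For diagonal matrix, eigenvalues are diagonal entries: λ₁ = -34, λ₂ = -26.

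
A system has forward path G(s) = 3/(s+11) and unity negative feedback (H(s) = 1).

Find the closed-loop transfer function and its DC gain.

T(s) = G/(1+GH) = [3/(s+11)] / [1 + 3/(s+11)] = 3/(s+11+3) = 3/(s+14). DC gain = 3/14 = 0.2143.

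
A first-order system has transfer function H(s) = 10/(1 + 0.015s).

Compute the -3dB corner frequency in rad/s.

Corner frequency = 1/τ = 1/0.015 = 66.667 rad/s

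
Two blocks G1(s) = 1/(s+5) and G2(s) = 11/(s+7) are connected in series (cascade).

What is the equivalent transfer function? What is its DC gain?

Series: multiply transfer functions. G_eq = 1/(s+5) × 11/(s+7) = 11/((s+5)(s+7)). DC gain = 11/(5×7) = 0.3143.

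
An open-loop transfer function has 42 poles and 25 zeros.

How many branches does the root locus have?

Root locus has n branches where n = number of poles = 42.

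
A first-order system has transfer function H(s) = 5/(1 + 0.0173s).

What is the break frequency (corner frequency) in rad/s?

Corner frequency = 1/τ = 1/0.0173 = 57.803 rad/s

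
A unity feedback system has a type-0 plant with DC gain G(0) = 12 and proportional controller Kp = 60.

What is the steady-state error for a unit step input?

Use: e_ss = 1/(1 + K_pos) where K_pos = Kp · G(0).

K_pos = Kp · G(0) = 60 × 12 = 720. e_ss = 1/(1 + 720) = 0.0014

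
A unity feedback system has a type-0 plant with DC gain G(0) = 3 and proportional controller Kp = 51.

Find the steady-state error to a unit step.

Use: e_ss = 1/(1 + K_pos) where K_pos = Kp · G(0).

K_pos = Kp · G(0) = 51 × 3 = 153. e_ss = 1/(1 + 153) = 0.0065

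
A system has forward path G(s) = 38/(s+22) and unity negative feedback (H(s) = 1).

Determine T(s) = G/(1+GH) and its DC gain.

T(s) = G/(1+GH) = [38/(s+22)] / [1 + 38/(s+22)] = 38/(s+22+38) = 38/(s+60). DC gain = 38/60 = 0.6333.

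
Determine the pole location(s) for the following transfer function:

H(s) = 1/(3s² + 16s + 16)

Discriminant = 16² - 4×3×16 = 256 - 192 = 64 > 0, so two distinct real poles. Using quadratic formula: s = (-16 ± √64)/(2×3) = (-16 ± √64)/6, with √64 = 8. s₁ = -8/6 ≈ -1.3333, s₂ = -24/6 = -4. Poles: s₁ = -1.3333, s₂ = -4.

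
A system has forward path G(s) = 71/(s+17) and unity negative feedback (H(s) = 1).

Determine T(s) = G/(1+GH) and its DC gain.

T(s) = G/(1+GH) = [71/(s+17)] / [1 + 71/(s+17)] = 71/(s+17+71) = 71/(s+88). DC gain = 71/88 = 0.8068.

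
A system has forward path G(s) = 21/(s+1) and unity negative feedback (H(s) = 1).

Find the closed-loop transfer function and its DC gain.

T(s) = G/(1+GH) = [21/(s+1)] / [1 + 21/(s+1)] = 21/(s+1+21) = 21/(s+22). DC gain = 21/22 = 0.9545.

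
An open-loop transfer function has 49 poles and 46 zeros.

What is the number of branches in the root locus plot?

Root locus has n branches where n = number of poles = 49.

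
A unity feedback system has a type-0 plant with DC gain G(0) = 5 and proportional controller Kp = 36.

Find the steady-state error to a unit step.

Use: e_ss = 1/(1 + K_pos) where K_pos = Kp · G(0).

K_pos = Kp · G(0) = 36 × 5 = 180. e_ss = 1/(1 + 180) = 0.0055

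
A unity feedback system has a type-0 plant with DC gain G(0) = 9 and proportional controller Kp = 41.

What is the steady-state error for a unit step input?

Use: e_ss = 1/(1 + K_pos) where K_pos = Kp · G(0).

K_pos = Kp · G(0) = 41 × 9 = 369. e_ss = 1/(1 + 369) = 0.0027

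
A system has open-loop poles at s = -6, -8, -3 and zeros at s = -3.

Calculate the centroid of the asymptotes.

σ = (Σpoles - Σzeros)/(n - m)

σ = (Σpoles - Σzeros)/(n - m) = (-17 - (-3))/(3 - 1) = -14/2 = -7.0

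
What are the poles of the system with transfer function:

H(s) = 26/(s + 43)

Pole is where denominator = 0: s + 43 = 0, so s = -43.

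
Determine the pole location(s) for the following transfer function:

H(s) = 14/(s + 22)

Pole is where denominator = 0: s + 22 = 0, so s = -22.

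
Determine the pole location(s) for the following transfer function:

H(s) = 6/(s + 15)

Pole is where denominator = 0: s + 15 = 0, so s = -15.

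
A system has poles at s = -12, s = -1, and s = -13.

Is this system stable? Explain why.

All poles are in the left half-plane. System is stable.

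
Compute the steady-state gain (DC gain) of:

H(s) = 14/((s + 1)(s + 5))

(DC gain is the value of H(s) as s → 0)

DC gain = H(0) = 14/(1 × 5) = 14/5 = 2.8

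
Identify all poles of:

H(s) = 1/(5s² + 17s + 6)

Discriminant = 17² - 4×5×6 = 289 - 120 = 169 > 0, so two distinct real poles. Using quadratic formula: s = (-17 ± √169)/(2×5) = (-17 ± √169)/10, with √169 = 13. s₁ = -4/10 = -0.4, s₂ = -30/10 = -3. Poles: s₁ = -0.4, s₂ = -3.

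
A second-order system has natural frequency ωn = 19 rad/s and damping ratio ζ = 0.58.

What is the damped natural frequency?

ωd = ωn√(1 - ζ²) = 19√(1 - 0.58²) = 15.48 rad/s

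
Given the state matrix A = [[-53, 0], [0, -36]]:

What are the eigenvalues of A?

For diagonal matrix, eigenvalues are diagonal entries: λ₁ = -53, λ₂ = -36.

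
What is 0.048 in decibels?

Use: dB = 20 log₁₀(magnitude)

dB = 20 log₁₀(0.048) = -26.4 dB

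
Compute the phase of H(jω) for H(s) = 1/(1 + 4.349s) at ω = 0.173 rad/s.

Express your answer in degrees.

Phase = -arctan(ωτ) = -arctan(0.173 × 4.349) = -37.0°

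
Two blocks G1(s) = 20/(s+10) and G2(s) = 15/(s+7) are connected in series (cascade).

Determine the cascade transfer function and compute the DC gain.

Series: multiply transfer functions. G_eq = 20/(s+10) × 15/(s+7) = 300/((s+10)(s+7)). DC gain = 300/(10×7) = 4.2857.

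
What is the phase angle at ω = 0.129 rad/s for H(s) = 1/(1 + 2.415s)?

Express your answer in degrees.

Phase = -arctan(ωτ) = -arctan(0.129 × 2.415) = -17.3°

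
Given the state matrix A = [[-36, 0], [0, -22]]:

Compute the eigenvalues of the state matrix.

For diagonal matrix, eigenvalues are diagonal entries: λ₁ = -36, λ₂ = -22.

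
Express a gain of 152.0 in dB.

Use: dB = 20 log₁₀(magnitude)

dB = 20 log₁₀(152.0) = 43.6 dB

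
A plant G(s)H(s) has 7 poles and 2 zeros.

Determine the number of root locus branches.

Root locus has n branches where n = number of poles = 7.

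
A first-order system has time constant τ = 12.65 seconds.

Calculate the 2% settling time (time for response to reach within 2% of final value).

For first-order system, 2% settling time ≈ 4τ = 4 × 12.65 = 50.6 s.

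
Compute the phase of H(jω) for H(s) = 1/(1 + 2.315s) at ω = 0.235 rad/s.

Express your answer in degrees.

Phase = -arctan(ωτ) = -arctan(0.235 × 2.315) = -28.5°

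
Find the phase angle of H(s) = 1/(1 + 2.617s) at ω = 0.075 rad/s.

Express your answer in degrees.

Phase = -arctan(ωτ) = -arctan(0.075 × 2.617) = -11.1°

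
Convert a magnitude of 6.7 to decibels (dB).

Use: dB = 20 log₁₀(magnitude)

dB = 20 log₁₀(6.7) = 16.5 dB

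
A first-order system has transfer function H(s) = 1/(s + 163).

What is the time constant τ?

For H(s) = 1/(s + 1/τ), the pole is at -1/τ = -163, so τ = 1/163 = 0.0061 s.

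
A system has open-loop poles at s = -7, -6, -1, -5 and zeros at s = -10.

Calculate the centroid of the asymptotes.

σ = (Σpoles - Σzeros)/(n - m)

σ = (Σpoles - Σzeros)/(n - m) = (-19 - (-10))/(4 - 1) = -9/3 = -3.0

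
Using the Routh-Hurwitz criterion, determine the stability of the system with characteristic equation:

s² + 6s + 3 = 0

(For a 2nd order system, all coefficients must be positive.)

Coefficients: 1, 6, 3. All positive, so system is stable.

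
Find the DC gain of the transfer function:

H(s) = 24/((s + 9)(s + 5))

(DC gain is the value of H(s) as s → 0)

DC gain = H(0) = 24/(9 × 5) = 24/45 = 0.5333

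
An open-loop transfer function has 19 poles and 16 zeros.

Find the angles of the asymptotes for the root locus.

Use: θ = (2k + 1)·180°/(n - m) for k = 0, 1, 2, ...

n - m = 19 - 16 = 3. Angles: θk = (2k + 1)·180°/3 = 60°, 180°, 300°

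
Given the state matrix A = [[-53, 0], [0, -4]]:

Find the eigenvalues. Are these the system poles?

For diagonal matrix, eigenvalues are diagonal entries: λ₁ = -53, λ₂ = -4. Eigenvalues of A = system poles.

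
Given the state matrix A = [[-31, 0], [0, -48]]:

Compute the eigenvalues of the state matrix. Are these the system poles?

For diagonal matrix, eigenvalues are diagonal entries: λ₁ = -31, λ₂ = -48. Eigenvalues of A = system poles.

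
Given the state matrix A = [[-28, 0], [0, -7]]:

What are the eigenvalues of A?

For diagonal matrix, eigenvalues are diagonal entries: λ₁ = -28, λ₂ = -7.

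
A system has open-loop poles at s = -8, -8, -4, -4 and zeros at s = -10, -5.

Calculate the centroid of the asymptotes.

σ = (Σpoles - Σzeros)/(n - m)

σ = (Σpoles - Σzeros)/(n - m) = (-24 - (-15))/(4 - 2) = -9/2 = -4.5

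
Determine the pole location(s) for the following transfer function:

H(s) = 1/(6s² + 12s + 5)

Discriminant = 12² - 4×6×5 = 144 - 120 = 24 > 0, so two distinct real poles. Using quadratic formula: s = (-12 ± √24)/(2×6) = (-12 ± √24)/12, with √24 ≈ 4.8990. s₁ ≈ -0.5918, s₂ ≈ -1.4082. Poles: s₁ = -0.5918, s₂ = -1.4082.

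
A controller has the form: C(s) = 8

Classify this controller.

This is a Proportional (P) controller.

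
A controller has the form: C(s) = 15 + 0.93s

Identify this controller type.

This is a Proportional-Derivative (PD) controller.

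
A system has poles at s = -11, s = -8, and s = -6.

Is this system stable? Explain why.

All poles are in the left half-plane. System is stable.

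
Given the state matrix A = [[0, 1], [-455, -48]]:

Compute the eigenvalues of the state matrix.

det(A - λI) = λ² - (-48)λ + 455 = (λ - (-13))(λ - (-35)). Eigenvalues: -13, -35.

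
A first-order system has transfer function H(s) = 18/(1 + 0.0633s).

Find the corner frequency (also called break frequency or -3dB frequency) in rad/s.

Corner frequency = 1/τ = 1/0.0633 = 15.798 rad/s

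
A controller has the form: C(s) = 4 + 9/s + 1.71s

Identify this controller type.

This is a Proportional-Integral-Derivative (PID) controller.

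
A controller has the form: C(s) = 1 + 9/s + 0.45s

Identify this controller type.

This is a Proportional-Integral-Derivative (PID) controller.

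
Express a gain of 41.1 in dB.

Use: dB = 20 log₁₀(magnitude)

dB = 20 log₁₀(41.1) = 32.3 dB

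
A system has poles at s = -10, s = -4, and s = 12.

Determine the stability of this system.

Pole(s) at s = 12 are not in the left half-plane. System is unstable.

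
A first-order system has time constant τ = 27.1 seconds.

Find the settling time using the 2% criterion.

For first-order system, 2% settling time ≈ 4τ = 4 × 27.1 = 108.4 s.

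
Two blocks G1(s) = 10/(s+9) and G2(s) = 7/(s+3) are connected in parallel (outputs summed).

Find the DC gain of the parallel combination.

Parallel: G_eq = G1 + G2. DC gain = G1(0) + G2(0) = 10/9 + 7/3 = 1.1111 + 2.3333 = 3.4444.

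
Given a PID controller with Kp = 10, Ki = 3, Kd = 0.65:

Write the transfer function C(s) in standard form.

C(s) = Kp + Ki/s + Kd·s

Substituting values: C(s) = 10 + 3/s + 0.65s = (0.65s² + 10s + 3)/s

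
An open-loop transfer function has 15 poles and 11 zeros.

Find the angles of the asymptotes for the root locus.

n - m = 15 - 11 = 4. Angles: θk = (2k + 1)·180°/4 = 45°, 135°, 225°, 315°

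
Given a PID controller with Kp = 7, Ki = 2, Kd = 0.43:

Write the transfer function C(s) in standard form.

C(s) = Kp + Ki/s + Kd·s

Substituting values: C(s) = 7 + 2/s + 0.43s = (0.43s² + 7s + 2)/s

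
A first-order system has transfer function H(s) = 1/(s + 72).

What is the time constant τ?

For H(s) = 1/(s + 1/τ), the pole is at -1/τ = -72, so τ = 1/72 = 0.0139 s.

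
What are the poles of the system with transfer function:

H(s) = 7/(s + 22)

Pole is where denominator = 0: s + 22 = 0, so s = -22.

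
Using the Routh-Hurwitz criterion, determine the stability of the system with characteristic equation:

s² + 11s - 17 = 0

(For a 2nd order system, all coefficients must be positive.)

Coefficients: 1, 11, -17. c=-17 not positive, so system is unstable.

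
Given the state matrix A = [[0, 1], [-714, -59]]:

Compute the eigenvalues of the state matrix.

det(A - λI) = λ² - (-59)λ + 714 = (λ - (-42))(λ - (-17)). Eigenvalues: -42, -17.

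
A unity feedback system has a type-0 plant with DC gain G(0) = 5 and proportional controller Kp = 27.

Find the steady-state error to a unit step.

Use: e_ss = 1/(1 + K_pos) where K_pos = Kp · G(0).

K_pos = Kp · G(0) = 27 × 5 = 135. e_ss = 1/(1 + 135) = 0.0074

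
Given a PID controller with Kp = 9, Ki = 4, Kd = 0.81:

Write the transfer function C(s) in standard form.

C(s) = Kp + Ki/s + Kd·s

Substituting values: C(s) = 9 + 4/s + 0.81s = (0.81s² + 9s + 4)/s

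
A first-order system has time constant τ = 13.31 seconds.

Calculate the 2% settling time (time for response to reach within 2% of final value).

For first-order system, 2% settling time ≈ 4τ = 4 × 13.31 = 53.24 s.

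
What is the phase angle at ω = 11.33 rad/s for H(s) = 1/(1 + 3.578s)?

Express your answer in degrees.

Phase = -arctan(ωτ) = -arctan(11.33 × 3.578) = -88.6°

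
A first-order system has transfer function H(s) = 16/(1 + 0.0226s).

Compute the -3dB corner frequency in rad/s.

Corner frequency = 1/τ = 1/0.0226 = 44.248 rad/s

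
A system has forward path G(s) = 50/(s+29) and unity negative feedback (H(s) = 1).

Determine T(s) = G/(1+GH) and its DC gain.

T(s) = G/(1+GH) = [50/(s+29)] / [1 + 50/(s+29)] = 50/(s+29+50) = 50/(s+79). DC gain = 50/79 = 0.6329.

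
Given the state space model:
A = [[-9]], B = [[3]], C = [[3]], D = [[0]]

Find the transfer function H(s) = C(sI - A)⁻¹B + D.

(sI - A)⁻¹ = 1/(s + 9). H(s) = 3 × 3/(s + 9) + 0 = 9/(s + 9).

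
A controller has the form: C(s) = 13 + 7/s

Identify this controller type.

This is a Proportional-Integral (PI) controller.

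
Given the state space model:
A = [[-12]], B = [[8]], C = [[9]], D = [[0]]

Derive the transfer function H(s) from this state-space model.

(sI - A)⁻¹ = 1/(s + 12). H(s) = 9 × 8/(s + 12) + 0 = 72/(s + 12).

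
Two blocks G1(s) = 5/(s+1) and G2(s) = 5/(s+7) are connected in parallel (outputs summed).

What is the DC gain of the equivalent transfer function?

Parallel: G_eq = G1 + G2. DC gain = G1(0) + G2(0) = 5/1 + 5/7 = 5 + 0.7143 = 5.7143.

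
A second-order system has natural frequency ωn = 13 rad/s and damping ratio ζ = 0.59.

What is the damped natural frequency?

ωd = ωn√(1 - ζ²) = 13√(1 - 0.59²) = 10.5 rad/s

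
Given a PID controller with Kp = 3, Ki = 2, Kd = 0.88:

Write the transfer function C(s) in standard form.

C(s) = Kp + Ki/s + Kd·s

Substituting values: C(s) = 3 + 2/s + 0.88s = (0.88s² + 3s + 2)/s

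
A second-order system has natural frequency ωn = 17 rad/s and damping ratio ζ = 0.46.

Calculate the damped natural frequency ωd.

ωd = ωn√(1 - ζ²) = 17√(1 - 0.46²) = 15.09 rad/s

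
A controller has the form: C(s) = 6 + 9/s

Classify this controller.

This is a Proportional-Integral (PI) controller.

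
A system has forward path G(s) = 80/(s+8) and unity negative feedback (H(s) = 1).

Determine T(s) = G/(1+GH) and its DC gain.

T(s) = G/(1+GH) = [80/(s+8)] / [1 + 80/(s+8)] = 80/(s+8+80) = 80/(s+88). DC gain = 80/88 = 0.9091.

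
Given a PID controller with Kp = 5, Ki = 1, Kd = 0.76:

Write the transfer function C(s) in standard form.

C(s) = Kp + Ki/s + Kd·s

Substituting values: C(s) = 5 + 1/s + 0.76s = (0.76s² + 5s + 1)/s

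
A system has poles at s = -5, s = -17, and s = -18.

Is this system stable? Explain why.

All poles are in the left half-plane. System is stable.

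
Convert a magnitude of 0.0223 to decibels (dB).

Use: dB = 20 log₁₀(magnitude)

dB = 20 log₁₀(0.0223) = -33.0 dB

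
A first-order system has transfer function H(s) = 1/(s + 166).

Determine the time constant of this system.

For H(s) = 1/(s + 1/τ), the pole is at -1/τ = -166, so τ = 1/166 = 0.0060 s.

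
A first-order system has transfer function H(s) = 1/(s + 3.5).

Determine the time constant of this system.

For H(s) = 1/(s + 1/τ), the pole is at -1/τ = -3.5, so τ = 1/3.5 = 0.2857 s.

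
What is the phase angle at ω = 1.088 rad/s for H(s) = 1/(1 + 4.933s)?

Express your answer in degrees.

Phase = -arctan(ωτ) = -arctan(1.088 × 4.933) = -79.4°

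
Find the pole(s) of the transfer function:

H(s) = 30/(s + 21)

Pole is where denominator = 0: s + 21 = 0, so s = -21.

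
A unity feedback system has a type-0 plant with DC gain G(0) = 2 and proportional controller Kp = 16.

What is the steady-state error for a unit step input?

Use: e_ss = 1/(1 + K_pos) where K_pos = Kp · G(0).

K_pos = Kp · G(0) = 16 × 2 = 32. e_ss = 1/(1 + 32) = 0.0303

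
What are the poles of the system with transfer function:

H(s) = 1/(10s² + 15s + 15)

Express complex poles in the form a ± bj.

Discriminant = 15² - 4×10×15 = 225 - 600 = -375 < 0, so the poles are a complex conjugate pair s = (-15 ± j√375)/(2×10). Real part = -15/(2×10) = -15/20 = -0.75; imaginary part = ±√375/(2×10) ≈ 0.9682. Poles: s = -0.75 ± 0.9682j.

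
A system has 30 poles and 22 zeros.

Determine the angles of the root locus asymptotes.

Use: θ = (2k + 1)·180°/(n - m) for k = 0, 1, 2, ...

n - m = 30 - 22 = 8. Angles: θk = (2k + 1)·180°/8 = 22.5°, 67.5°, 112.5°, 157.5°, 202.5°, 247.5°, 292.5°, 337.5°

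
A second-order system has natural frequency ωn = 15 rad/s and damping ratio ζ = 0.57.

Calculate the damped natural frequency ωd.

ωd = ωn√(1 - ζ²) = 15√(1 - 0.57²) = 12.32 rad/s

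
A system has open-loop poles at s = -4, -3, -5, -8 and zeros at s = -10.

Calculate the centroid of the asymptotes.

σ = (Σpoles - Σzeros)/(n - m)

σ = (Σpoles - Σzeros)/(n - m) = (-20 - (-10))/(4 - 1) = -10/3 = -3.33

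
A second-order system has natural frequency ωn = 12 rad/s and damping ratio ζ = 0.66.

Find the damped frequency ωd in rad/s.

ωd = ωn√(1 - ζ²) = 12√(1 - 0.66²) = 9.02 rad/s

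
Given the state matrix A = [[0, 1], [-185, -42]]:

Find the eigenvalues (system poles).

det(A - λI) = λ² - (-42)λ + 185 = (λ - (-37))(λ - (-5)). Eigenvalues: -37, -5.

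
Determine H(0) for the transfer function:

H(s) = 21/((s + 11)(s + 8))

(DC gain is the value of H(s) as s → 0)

DC gain = H(0) = 21/(11 × 8) = 21/88 = 0.2386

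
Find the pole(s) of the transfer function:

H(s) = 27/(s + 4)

Pole is where denominator = 0: s + 4 = 0, so s = -4.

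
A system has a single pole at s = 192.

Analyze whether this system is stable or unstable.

Pole at s = 192 is in the right half-plane. Unstable.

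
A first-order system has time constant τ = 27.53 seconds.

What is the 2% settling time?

For first-order system, 2% settling time ≈ 4τ = 4 × 27.53 = 110.12 s.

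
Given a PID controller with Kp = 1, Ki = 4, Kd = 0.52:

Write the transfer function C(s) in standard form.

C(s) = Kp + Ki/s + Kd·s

Substituting values: C(s) = 1 + 4/s + 0.52s = (0.52s² + s + 4)/s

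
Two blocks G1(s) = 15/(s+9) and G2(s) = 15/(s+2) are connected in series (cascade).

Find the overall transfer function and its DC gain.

Series: multiply transfer functions. G_eq = 15/(s+9) × 15/(s+2) = 225/((s+9)(s+2)). DC gain = 225/(9×2) = 12.5.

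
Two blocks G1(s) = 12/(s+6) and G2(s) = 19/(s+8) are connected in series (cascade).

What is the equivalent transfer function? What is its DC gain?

Series: multiply transfer functions. G_eq = 12/(s+6) × 19/(s+8) = 228/((s+6)(s+8)). DC gain = 228/(6×8) = 4.75.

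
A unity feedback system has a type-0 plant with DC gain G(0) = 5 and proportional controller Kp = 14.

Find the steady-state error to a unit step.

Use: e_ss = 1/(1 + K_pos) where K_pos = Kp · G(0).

K_pos = Kp · G(0) = 14 × 5 = 70. e_ss = 1/(1 + 70) = 0.0141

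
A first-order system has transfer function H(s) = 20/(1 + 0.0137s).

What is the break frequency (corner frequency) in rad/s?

Corner frequency = 1/τ = 1/0.0137 = 72.993 rad/s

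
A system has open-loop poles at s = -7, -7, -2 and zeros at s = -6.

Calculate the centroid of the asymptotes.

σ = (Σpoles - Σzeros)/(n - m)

σ = (Σpoles - Σzeros)/(n - m) = (-16 - (-6))/(3 - 1) = -10/2 = -5.0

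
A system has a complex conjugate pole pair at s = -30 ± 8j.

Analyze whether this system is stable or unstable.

Real part of poles is -30 (< 0, left half-plane). Stable.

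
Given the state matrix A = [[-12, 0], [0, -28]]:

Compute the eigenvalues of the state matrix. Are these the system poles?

For diagonal matrix, eigenvalues are diagonal entries: λ₁ = -12, λ₂ = -28. Eigenvalues of A = system poles.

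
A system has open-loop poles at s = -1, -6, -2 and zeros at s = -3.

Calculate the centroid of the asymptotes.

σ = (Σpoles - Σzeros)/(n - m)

σ = (Σpoles - Σzeros)/(n - m) = (-9 - (-3))/(3 - 1) = -6/2 = -3.0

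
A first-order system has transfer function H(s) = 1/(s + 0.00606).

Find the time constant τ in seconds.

For H(s) = 1/(s + 1/τ), the pole is at -1/τ = -0.00606, so τ = 1/0.00606 = 165 s.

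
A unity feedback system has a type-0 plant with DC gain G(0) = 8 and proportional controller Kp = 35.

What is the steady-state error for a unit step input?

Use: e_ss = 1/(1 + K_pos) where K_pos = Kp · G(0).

K_pos = Kp · G(0) = 35 × 8 = 280. e_ss = 1/(1 + 280) = 0.0036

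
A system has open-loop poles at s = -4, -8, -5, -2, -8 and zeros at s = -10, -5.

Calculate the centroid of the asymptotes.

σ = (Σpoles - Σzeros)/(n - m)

σ = (Σpoles - Σzeros)/(n - m) = (-27 - (-15))/(5 - 2) = -12/3 = -4.0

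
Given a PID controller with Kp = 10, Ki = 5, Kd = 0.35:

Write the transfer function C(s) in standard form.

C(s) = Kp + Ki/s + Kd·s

Substituting values: C(s) = 10 + 5/s + 0.35s = (0.35s² + 10s + 5)/s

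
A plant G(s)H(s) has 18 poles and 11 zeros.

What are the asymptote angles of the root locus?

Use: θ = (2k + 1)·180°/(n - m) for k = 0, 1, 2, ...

n - m = 18 - 11 = 7. Angles: θk = (2k + 1)·180°/7 = 25.71°, 77.14°, 128.57°, 180°, 231.43°, 282.86°, 334.29°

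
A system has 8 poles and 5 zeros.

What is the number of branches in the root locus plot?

Root locus has n branches where n = number of poles = 8.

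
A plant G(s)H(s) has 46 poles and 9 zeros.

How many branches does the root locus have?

Root locus has n branches where n = number of poles = 46.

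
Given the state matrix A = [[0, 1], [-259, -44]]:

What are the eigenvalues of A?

det(A - λI) = λ² - (-44)λ + 259 = (λ - (-37))(λ - (-7)). Eigenvalues: -37, -7.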